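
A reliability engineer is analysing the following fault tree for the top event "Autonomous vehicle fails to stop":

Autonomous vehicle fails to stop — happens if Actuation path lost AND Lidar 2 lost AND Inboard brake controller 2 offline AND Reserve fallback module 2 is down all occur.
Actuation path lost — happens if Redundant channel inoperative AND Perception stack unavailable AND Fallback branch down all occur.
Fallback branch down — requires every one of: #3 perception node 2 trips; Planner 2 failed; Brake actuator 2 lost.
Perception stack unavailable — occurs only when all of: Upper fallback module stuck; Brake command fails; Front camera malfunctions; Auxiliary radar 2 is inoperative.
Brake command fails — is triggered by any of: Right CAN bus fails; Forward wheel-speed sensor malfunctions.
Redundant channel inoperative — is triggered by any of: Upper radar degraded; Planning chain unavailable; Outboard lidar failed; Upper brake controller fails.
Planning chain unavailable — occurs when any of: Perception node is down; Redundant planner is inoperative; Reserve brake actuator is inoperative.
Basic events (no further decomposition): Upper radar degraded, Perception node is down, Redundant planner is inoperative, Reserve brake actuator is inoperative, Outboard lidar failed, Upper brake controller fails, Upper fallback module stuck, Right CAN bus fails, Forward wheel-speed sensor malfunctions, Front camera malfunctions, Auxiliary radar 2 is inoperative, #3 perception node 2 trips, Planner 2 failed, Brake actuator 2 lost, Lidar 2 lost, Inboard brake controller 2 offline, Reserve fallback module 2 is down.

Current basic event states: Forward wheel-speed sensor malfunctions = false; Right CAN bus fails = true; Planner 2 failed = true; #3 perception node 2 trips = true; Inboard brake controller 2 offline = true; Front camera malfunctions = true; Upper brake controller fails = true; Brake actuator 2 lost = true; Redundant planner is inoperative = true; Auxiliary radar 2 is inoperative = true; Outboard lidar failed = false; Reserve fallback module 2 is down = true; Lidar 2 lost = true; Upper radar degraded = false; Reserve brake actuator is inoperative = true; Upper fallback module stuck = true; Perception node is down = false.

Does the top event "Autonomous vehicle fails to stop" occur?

Yes

Planning chain unavailable [OR]: Perception node is down=not, Redundant planner is inoperative=occurs, Reserve brake actuator is inoperative=occurs → at least one input occurs → occurs.
Redundant channel inoperative [OR]: Upper radar degraded=not, Planning chain unavailable=occurs, Outboard lidar failed=not, Upper brake controller fails=occurs → at least one input occurs → occurs.
Brake command fails [OR]: Right CAN bus fails=occurs, Forward wheel-speed sensor malfunctions=not → at least one input occurs → occurs.
Perception stack unavailable [AND]: Upper fallback module stuck=occurs, Brake command fails=occurs, Front camera malfunctions=occurs, Auxiliary radar 2 is inoperative=occurs → all inputs occur → occurs.
Fallback branch down [AND]: #3 perception node 2 trips=occurs, Planner 2 failed=occurs, Brake actuator 2 lost=occurs → all inputs occur → occurs.
Actuation path lost [AND]: Redundant channel inoperative=occurs, Perception stack unavailable=occurs, Fallback branch down=occurs → all inputs occur → occurs.
Autonomous vehicle fails to stop [AND]: Actuation path lost=occurs, Lidar 2 lost=occurs, Inboard brake controller 2 offline=occurs, Reserve fallback module 2 is down=occurs → all inputs occur → occurs.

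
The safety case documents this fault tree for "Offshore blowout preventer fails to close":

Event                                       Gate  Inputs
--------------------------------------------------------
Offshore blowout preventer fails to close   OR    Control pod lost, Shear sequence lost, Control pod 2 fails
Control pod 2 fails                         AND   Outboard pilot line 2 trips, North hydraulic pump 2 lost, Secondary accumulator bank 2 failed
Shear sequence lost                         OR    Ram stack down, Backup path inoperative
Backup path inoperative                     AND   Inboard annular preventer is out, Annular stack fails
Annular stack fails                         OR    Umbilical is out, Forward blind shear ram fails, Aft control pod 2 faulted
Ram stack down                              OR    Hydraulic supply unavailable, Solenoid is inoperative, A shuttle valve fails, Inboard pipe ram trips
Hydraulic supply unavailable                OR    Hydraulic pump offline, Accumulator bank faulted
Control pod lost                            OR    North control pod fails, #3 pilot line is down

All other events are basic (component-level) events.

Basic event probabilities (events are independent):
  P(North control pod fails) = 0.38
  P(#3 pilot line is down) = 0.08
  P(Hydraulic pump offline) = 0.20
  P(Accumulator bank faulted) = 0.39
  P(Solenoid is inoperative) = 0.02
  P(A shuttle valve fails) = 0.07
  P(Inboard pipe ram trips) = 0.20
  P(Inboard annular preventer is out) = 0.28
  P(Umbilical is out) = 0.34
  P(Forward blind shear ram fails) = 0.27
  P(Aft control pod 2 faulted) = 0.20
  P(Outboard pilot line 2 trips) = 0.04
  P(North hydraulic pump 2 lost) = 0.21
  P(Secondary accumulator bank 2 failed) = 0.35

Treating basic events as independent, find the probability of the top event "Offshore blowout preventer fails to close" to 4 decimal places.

P(Control pod lost) [OR] = 1 − (1−0.38) × (1−0.08) = 0.429600
P(Hydraulic supply unavailable) [OR] = 1 − (1−0.20) × (1−0.39) = 0.512000
P(Ram stack down) [OR] = 1 − (1−0.512000) × (1−0.02) × (1−0.07) × (1−0.20) = 0.644189
P(Annular stack fails) [OR] = 1 − (1−0.34) × (1−0.27) × (1−0.20) = 0.614560
P(Backup path inoperative) [AND] = 0.28 × 0.614560 = 0.172077
P(Shear sequence lost) [OR] = 1 − (1−0.644189) × (1−0.172077) = 0.705416
P(Control pod 2 fails) [AND] = 0.04 × 0.21 × 0.35 = 0.002940
P(Offshore blowout preventer fails to close) [OR] = 1 − (1−0.429600) × (1−0.705416) × (1−0.002940) = 0.832463
Rounded to 4 decimal places: P(Offshore blowout preventer fails to close) ≈ 0.8325.

0.8325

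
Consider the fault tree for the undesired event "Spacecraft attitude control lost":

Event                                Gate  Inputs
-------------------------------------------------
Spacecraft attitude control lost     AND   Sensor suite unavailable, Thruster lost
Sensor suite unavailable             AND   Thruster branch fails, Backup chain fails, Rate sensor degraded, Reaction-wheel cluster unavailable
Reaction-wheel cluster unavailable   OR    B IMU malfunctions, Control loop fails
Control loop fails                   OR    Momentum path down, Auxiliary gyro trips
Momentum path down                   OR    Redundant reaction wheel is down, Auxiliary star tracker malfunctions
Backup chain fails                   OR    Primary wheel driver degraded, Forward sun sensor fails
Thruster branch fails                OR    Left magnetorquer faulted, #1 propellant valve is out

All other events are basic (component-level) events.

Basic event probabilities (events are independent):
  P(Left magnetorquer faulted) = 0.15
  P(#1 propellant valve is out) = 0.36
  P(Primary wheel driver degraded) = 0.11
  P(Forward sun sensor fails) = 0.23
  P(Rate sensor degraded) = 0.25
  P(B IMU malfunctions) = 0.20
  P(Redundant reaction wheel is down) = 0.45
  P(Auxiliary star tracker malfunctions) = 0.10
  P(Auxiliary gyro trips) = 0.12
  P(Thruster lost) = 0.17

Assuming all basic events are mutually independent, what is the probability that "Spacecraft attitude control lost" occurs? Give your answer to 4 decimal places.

0.0040

P(Thruster branch fails) [OR] = 1 − (1−0.15) × (1−0.36) = 0.456000
P(Backup chain fails) [OR] = 1 − (1−0.11) × (1−0.23) = 0.314700
P(Momentum path down) [OR] = 1 − (1−0.45) × (1−0.10) = 0.505000
P(Control loop fails) [OR] = 1 − (1−0.505000) × (1−0.12) = 0.564400
P(Reaction-wheel cluster unavailable) [OR] = 1 − (1−0.20) × (1−0.564400) = 0.651520
P(Sensor suite unavailable) [AND] = 0.456000 × 0.314700 × 0.25 × 0.651520 = 0.023374
P(Spacecraft attitude control lost) [AND] = 0.023374 × 0.17 = 0.003974
Rounded to 4 decimal places: P(Spacecraft attitude control lost) ≈ 0.0040.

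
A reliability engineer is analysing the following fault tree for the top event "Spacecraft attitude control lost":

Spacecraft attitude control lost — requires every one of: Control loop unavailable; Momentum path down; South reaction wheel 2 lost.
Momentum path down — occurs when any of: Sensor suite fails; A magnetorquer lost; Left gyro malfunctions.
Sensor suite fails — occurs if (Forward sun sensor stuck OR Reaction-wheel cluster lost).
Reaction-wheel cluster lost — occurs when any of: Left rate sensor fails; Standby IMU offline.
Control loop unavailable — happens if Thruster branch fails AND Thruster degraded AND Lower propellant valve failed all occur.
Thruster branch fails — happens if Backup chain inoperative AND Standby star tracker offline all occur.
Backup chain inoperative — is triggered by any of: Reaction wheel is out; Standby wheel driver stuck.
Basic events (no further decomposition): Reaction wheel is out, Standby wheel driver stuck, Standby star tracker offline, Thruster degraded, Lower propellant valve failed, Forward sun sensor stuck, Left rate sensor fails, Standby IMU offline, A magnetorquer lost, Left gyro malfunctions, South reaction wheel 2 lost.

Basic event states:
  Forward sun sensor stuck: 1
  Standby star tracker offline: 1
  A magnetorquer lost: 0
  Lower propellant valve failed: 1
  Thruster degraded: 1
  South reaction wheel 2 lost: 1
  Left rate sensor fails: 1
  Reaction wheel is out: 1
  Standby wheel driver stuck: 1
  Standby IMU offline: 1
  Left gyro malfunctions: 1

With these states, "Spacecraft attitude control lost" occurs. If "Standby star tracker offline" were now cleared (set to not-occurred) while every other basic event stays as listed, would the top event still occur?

No

Counterfactual: set "Standby star tracker offline" to not occurred.
Backup chain inoperative [OR]: Reaction wheel is out=occurs, Standby wheel driver stuck=occurs → at least one input occurs → occurs.
Thruster branch fails [AND]: Backup chain inoperative=occurs, Standby star tracker offline=not → not all inputs occur → does not occur.
Control loop unavailable [AND]: Thruster branch fails=not, Thruster degraded=occurs, Lower propellant valve failed=occurs → not all inputs occur → does not occur.
Reaction-wheel cluster lost [OR]: Left rate sensor fails=occurs, Standby IMU offline=occurs → at least one input occurs → occurs.
Sensor suite fails [OR]: Forward sun sensor stuck=occurs, Reaction-wheel cluster lost=occurs → at least one input occurs → occurs.
Momentum path down [OR]: Sensor suite fails=occurs, A magnetorquer lost=not, Left gyro malfunctions=occurs → at least one input occurs → occurs.
Spacecraft attitude control lost [AND]: Control loop unavailable=not, Momentum path down=occurs, South reaction wheel 2 lost=occurs → not all inputs occur → does not occur.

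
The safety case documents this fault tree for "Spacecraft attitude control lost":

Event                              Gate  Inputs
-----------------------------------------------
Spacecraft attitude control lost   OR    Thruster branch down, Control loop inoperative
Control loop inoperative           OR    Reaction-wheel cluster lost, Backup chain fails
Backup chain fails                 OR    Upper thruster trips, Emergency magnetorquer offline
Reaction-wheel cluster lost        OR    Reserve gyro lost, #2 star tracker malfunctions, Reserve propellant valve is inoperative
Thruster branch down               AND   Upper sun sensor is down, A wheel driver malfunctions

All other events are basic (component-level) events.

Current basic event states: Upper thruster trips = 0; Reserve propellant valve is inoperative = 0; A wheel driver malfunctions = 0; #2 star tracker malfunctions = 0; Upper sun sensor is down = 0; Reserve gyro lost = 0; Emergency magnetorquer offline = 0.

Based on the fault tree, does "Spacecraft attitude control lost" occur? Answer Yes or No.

No

Thruster branch down [AND]: Upper sun sensor is down=not, A wheel driver malfunctions=not → not all inputs occur → does not occur.
Reaction-wheel cluster lost [OR]: Reserve gyro lost=not, #2 star tracker malfunctions=not, Reserve propellant valve is inoperative=not → no input occurs → does not occur.
Backup chain fails [OR]: Upper thruster trips=not, Emergency magnetorquer offline=not → no input occurs → does not occur.
Control loop inoperative [OR]: Reaction-wheel cluster lost=not, Backup chain fails=not → no input occurs → does not occur.
Spacecraft attitude control lost [OR]: Thruster branch down=not, Control loop inoperative=not → no input occurs → does not occur.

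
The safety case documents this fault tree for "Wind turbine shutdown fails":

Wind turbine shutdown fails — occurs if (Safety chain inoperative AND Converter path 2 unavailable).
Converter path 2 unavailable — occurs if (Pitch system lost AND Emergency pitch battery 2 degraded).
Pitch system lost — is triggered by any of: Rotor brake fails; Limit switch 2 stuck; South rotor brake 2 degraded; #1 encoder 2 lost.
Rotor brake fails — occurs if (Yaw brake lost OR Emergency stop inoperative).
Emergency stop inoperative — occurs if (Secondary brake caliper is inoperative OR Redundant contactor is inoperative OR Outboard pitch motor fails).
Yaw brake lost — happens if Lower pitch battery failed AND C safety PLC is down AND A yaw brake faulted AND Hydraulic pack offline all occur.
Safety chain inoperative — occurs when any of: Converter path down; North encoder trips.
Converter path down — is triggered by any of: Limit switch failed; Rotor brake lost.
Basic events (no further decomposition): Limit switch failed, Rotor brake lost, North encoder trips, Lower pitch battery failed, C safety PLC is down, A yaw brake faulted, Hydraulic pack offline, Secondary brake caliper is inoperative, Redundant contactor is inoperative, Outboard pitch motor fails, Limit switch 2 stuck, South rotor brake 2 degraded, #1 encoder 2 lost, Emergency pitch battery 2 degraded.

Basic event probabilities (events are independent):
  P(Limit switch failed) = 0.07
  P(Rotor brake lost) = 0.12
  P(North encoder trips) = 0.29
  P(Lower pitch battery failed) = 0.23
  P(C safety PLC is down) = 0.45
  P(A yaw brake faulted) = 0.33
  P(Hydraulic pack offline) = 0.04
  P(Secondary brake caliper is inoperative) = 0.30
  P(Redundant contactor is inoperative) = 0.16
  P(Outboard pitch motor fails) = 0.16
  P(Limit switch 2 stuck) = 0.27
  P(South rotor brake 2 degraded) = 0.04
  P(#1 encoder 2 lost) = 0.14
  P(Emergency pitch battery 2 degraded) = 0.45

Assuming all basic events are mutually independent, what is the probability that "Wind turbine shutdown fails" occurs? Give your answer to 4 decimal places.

P(Converter path down) [OR] = 1 − (1−0.07) × (1−0.12) = 0.181600
P(Safety chain inoperative) [OR] = 1 − (1−0.181600) × (1−0.29) = 0.418936
P(Yaw brake lost) [AND] = 0.23 × 0.45 × 0.33 × 0.04 = 0.001366
P(Emergency stop inoperative) [OR] = 1 − (1−0.30) × (1−0.16) × (1−0.16) = 0.506080
P(Rotor brake fails) [OR] = 1 − (1−0.001366) × (1−0.506080) = 0.506755
P(Pitch system lost) [OR] = 1 − (1−0.506755) × (1−0.27) × (1−0.04) × (1−0.14) = 0.702727
P(Converter path 2 unavailable) [AND] = 0.702727 × 0.45 = 0.316227
P(Wind turbine shutdown fails) [AND] = 0.418936 × 0.316227 = 0.132479
Rounded to 4 decimal places: P(Wind turbine shutdown fails) ≈ 0.1325.

0.1325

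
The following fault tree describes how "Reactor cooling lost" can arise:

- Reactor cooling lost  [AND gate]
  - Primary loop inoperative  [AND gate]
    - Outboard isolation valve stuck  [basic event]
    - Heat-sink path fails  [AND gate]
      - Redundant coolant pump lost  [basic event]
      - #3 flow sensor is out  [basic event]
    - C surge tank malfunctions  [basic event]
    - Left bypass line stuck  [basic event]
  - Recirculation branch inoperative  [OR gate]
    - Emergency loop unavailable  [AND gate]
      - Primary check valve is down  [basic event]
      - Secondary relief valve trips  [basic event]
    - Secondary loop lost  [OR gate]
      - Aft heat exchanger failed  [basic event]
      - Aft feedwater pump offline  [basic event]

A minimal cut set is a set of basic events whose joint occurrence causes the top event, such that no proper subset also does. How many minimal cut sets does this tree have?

Heat-sink path fails [AND]: one cut set from each child combined → 1 × 1 = 1 cut set(s).
Primary loop inoperative [AND]: one cut set from each child combined → 1 × 1 × 1 × 1 = 1 cut set(s).
Emergency loop unavailable [AND]: one cut set from each child combined → 1 × 1 = 1 cut set(s).
Secondary loop lost [OR]: union of children's cut sets → 2 cut set(s).
Recirculation branch inoperative [OR]: union of children's cut sets → 3 cut set(s).
Reactor cooling lost [AND]: one cut set from each child combined → 1 × 3 = 3 cut set(s).
Minimal cut sets: {#3 flow sensor is out, C surge tank malfunctions, Left bypass line stuck, Outboard isolation valve stuck, Primary check valve is down, Redundant coolant pump lost, Secondary relief valve trips}; {#3 flow sensor is out, Aft heat exchanger failed, C surge tank malfunctions, Left bypass line stuck, Outboard isolation valve stuck, Redundant coolant pump lost}; {#3 flow sensor is out, Aft feedwater pump offline, C surge tank malfunctions, Left bypass line stuck, Outboard isolation valve stuck, Redundant coolant pump lost}.

3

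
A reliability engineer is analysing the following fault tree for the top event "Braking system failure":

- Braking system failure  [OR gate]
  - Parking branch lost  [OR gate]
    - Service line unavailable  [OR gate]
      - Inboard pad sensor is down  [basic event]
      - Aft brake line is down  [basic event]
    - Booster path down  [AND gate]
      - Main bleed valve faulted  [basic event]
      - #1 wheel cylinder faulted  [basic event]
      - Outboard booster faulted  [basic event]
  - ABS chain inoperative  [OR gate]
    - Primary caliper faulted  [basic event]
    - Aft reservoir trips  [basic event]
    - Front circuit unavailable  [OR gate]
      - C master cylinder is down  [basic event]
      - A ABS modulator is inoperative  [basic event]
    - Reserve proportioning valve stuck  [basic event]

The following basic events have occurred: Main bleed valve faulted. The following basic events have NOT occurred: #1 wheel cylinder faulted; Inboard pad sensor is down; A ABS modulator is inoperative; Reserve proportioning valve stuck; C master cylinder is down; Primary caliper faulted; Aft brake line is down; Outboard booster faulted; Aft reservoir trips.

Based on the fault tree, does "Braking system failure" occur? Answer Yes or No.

No

Service line unavailable [OR]: Inboard pad sensor is down=not, Aft brake line is down=not → no input occurs → does not occur.
Booster path down [AND]: Main bleed valve faulted=occurs, #1 wheel cylinder faulted=not, Outboard booster faulted=not → not all inputs occur → does not occur.
Parking branch lost [OR]: Service line unavailable=not, Booster path down=not → no input occurs → does not occur.
Front circuit unavailable [OR]: C master cylinder is down=not, A ABS modulator is inoperative=not → no input occurs → does not occur.
ABS chain inoperative [OR]: Primary caliper faulted=not, Aft reservoir trips=not, Front circuit unavailable=not, Reserve proportioning valve stuck=not → no input occurs → does not occur.
Braking system failure [OR]: Parking branch lost=not, ABS chain inoperative=not → no input occurs → does not occur.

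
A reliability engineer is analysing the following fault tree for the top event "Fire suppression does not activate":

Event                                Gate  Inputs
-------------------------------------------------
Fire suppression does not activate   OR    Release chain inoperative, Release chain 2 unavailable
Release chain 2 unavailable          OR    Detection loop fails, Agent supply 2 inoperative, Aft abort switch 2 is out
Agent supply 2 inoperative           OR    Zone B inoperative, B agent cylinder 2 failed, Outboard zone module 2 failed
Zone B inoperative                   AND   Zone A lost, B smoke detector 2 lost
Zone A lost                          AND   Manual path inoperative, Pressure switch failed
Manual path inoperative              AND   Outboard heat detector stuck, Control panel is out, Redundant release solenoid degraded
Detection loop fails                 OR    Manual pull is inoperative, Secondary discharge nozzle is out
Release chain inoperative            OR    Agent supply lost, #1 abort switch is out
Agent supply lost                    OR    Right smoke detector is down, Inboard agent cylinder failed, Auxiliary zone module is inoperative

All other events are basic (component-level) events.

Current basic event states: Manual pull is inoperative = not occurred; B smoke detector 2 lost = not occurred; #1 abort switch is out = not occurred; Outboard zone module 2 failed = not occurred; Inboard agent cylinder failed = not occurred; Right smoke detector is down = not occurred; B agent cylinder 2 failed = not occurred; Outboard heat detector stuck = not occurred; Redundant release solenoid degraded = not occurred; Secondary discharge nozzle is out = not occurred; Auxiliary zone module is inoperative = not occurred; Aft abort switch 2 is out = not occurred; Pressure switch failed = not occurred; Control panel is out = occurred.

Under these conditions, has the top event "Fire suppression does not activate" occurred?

No

Agent supply lost [OR]: Right smoke detector is down=not, Inboard agent cylinder failed=not, Auxiliary zone module is inoperative=not → no input occurs → does not occur.
Release chain inoperative [OR]: Agent supply lost=not, #1 abort switch is out=not → no input occurs → does not occur.
Detection loop fails [OR]: Manual pull is inoperative=not, Secondary discharge nozzle is out=not → no input occurs → does not occur.
Manual path inoperative [AND]: Outboard heat detector stuck=not, Control panel is out=occurs, Redundant release solenoid degraded=not → not all inputs occur → does not occur.
Zone A lost [AND]: Manual path inoperative=not, Pressure switch failed=not → not all inputs occur → does not occur.
Zone B inoperative [AND]: Zone A lost=not, B smoke detector 2 lost=not → not all inputs occur → does not occur.
Agent supply 2 inoperative [OR]: Zone B inoperative=not, B agent cylinder 2 failed=not, Outboard zone module 2 failed=not → no input occurs → does not occur.
Release chain 2 unavailable [OR]: Detection loop fails=not, Agent supply 2 inoperative=not, Aft abort switch 2 is out=not → no input occurs → does not occur.
Fire suppression does not activate [OR]: Release chain inoperative=not, Release chain 2 unavailable=not → no input occurs → does not occur.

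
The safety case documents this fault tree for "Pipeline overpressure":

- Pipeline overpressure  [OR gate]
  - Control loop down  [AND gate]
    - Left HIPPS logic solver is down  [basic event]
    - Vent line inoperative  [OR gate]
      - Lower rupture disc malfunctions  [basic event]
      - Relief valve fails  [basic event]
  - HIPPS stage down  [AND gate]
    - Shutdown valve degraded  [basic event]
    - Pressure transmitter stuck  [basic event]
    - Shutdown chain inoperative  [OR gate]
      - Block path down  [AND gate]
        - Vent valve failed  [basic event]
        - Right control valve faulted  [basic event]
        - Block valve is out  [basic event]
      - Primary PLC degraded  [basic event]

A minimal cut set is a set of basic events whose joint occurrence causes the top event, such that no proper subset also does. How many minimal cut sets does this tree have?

4

Vent line inoperative [OR]: union of children's cut sets → 2 cut set(s).
Control loop down [AND]: one cut set from each child combined → 1 × 2 = 2 cut set(s).
Block path down [AND]: one cut set from each child combined → 1 × 1 × 1 = 1 cut set(s).
Shutdown chain inoperative [OR]: union of children's cut sets → 2 cut set(s).
HIPPS stage down [AND]: one cut set from each child combined → 1 × 1 × 2 = 2 cut set(s).
Pipeline overpressure [OR]: union of children's cut sets → 4 cut set(s).
Minimal cut sets: {Left HIPPS logic solver is down, Lower rupture disc malfunctions}; {Left HIPPS logic solver is down, Relief valve fails}; {Block valve is out, Pressure transmitter stuck, Right control valve faulted, Shutdown valve degraded, Vent valve failed}; {Pressure transmitter stuck, Primary PLC degraded, Shutdown valve degraded}.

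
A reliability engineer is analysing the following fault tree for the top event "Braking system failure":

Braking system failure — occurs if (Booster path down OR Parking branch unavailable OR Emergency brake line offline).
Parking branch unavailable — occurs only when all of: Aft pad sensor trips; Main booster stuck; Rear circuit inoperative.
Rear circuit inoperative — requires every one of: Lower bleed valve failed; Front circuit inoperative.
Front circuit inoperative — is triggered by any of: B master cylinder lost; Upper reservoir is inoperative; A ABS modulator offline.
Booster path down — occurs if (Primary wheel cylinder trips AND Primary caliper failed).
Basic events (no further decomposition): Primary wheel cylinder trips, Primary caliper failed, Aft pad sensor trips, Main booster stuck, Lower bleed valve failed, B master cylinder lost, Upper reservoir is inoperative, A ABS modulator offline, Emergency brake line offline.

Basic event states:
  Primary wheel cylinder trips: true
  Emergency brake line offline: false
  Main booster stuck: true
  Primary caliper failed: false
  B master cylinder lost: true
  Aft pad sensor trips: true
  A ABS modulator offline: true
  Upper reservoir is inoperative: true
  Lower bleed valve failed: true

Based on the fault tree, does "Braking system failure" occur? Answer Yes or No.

Booster path down [AND]: Primary wheel cylinder trips=occurs, Primary caliper failed=not → not all inputs occur → does not occur.
Front circuit inoperative [OR]: B master cylinder lost=occurs, Upper reservoir is inoperative=occurs, A ABS modulator offline=occurs → at least one input occurs → occurs.
Rear circuit inoperative [AND]: Lower bleed valve failed=occurs, Front circuit inoperative=occurs → all inputs occur → occurs.
Parking branch unavailable [AND]: Aft pad sensor trips=occurs, Main booster stuck=occurs, Rear circuit inoperative=occurs → all inputs occur → occurs.
Braking system failure [OR]: Booster path down=not, Parking branch unavailable=occurs, Emergency brake line offline=not → at least one input occurs → occurs.

Yes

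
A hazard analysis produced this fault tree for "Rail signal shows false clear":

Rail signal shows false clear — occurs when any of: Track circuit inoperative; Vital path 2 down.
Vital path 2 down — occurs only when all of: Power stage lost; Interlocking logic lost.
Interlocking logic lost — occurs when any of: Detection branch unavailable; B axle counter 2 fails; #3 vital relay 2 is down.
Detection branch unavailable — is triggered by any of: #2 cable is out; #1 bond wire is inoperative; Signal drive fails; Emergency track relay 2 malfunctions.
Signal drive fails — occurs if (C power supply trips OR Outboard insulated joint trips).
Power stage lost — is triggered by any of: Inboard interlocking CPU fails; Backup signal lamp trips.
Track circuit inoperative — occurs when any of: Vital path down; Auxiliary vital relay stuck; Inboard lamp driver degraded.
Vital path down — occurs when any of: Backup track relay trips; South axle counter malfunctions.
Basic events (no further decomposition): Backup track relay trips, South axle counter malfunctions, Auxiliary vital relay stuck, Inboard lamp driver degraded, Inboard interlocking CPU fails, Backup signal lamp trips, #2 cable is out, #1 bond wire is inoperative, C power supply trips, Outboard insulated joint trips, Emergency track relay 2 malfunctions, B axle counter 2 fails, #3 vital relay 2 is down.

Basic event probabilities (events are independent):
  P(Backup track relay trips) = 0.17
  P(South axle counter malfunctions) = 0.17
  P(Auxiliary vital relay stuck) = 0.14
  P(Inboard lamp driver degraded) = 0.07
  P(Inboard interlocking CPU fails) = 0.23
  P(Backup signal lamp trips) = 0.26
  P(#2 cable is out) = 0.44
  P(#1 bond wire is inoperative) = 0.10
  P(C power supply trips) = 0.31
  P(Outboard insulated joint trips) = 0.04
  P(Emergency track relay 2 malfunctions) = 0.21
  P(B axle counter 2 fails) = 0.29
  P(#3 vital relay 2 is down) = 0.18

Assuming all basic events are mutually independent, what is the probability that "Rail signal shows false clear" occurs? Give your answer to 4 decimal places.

0.6497

P(Vital path down) [OR] = 1 − (1−0.17) × (1−0.17) = 0.311100
P(Track circuit inoperative) [OR] = 1 − (1−0.311100) × (1−0.14) × (1−0.07) = 0.449018
P(Power stage lost) [OR] = 1 − (1−0.23) × (1−0.26) = 0.430200
P(Signal drive fails) [OR] = 1 − (1−0.31) × (1−0.04) = 0.337600
P(Detection branch unavailable) [OR] = 1 − (1−0.44) × (1−0.10) × (1−0.337600) × (1−0.21) = 0.736259
P(Interlocking logic lost) [OR] = 1 − (1−0.736259) × (1−0.29) × (1−0.18) = 0.846450
P(Vital path 2 down) [AND] = 0.430200 × 0.846450 = 0.364143
P(Rail signal shows false clear) [OR] = 1 − (1−0.449018) × (1−0.364143) = 0.649654
Rounded to 4 decimal places: P(Rail signal shows false clear) ≈ 0.6497.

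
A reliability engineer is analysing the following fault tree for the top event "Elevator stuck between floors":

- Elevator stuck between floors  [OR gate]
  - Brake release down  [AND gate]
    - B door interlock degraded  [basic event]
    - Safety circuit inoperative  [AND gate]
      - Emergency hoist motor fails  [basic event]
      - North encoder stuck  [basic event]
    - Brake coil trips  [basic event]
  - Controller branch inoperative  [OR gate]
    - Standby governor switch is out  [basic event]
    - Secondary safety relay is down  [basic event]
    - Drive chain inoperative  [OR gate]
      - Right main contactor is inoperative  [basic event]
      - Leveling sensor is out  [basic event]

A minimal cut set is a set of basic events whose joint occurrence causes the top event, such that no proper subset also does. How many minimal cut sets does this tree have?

Safety circuit inoperative [AND]: one cut set from each child combined → 1 × 1 = 1 cut set(s).
Brake release down [AND]: one cut set from each child combined → 1 × 1 × 1 = 1 cut set(s).
Drive chain inoperative [OR]: union of children's cut sets → 2 cut set(s).
Controller branch inoperative [OR]: union of children's cut sets → 4 cut set(s).
Elevator stuck between floors [OR]: union of children's cut sets → 5 cut set(s).
Minimal cut sets: {B door interlock degraded, Brake coil trips, Emergency hoist motor fails, North encoder stuck}; {Standby governor switch is out}; {Secondary safety relay is down}; {Right main contactor is inoperative}; {Leveling sensor is out}.

5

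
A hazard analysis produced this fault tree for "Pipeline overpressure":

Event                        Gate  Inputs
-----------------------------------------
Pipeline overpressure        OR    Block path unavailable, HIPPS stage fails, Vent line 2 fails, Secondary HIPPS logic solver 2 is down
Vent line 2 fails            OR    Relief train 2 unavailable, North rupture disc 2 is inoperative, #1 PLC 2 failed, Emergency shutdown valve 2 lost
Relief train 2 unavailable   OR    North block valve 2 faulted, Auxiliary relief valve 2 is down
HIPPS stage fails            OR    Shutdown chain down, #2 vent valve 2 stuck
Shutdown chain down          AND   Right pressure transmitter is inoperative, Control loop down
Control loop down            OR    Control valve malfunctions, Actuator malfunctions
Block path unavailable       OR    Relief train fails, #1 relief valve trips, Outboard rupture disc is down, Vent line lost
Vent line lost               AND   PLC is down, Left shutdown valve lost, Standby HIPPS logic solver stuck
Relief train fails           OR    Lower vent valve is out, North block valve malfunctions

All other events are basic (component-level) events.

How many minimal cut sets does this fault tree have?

14

Relief train fails [OR]: union of children's cut sets → 2 cut set(s).
Vent line lost [AND]: one cut set from each child combined → 1 × 1 × 1 = 1 cut set(s).
Block path unavailable [OR]: union of children's cut sets → 5 cut set(s).
Control loop down [OR]: union of children's cut sets → 2 cut set(s).
Shutdown chain down [AND]: one cut set from each child combined → 1 × 2 = 2 cut set(s).
HIPPS stage fails [OR]: union of children's cut sets → 3 cut set(s).
Relief train 2 unavailable [OR]: union of children's cut sets → 2 cut set(s).
Vent line 2 fails [OR]: union of children's cut sets → 5 cut set(s).
Pipeline overpressure [OR]: union of children's cut sets → 14 cut set(s).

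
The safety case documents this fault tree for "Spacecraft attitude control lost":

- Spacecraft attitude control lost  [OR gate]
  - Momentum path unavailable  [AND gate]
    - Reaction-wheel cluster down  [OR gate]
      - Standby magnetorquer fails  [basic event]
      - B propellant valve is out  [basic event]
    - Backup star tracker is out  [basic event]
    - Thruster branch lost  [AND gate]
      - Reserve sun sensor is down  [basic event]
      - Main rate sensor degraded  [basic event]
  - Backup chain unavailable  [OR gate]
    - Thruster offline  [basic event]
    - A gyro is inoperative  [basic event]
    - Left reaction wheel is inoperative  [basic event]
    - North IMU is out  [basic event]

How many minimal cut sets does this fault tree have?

6

Reaction-wheel cluster down [OR]: union of children's cut sets → 2 cut set(s).
Thruster branch lost [AND]: one cut set from each child combined → 1 × 1 = 1 cut set(s).
Momentum path unavailable [AND]: one cut set from each child combined → 2 × 1 × 1 = 2 cut set(s).
Backup chain unavailable [OR]: union of children's cut sets → 4 cut set(s).
Spacecraft attitude control lost [OR]: union of children's cut sets → 6 cut set(s).
Minimal cut sets: {Backup star tracker is out, Main rate sensor degraded, Reserve sun sensor is down, Standby magnetorquer fails}; {B propellant valve is out, Backup star tracker is out, Main rate sensor degraded, Reserve sun sensor is down}; {Thruster offline}; {A gyro is inoperative}; {Left reaction wheel is inoperative}; {North IMU is out}.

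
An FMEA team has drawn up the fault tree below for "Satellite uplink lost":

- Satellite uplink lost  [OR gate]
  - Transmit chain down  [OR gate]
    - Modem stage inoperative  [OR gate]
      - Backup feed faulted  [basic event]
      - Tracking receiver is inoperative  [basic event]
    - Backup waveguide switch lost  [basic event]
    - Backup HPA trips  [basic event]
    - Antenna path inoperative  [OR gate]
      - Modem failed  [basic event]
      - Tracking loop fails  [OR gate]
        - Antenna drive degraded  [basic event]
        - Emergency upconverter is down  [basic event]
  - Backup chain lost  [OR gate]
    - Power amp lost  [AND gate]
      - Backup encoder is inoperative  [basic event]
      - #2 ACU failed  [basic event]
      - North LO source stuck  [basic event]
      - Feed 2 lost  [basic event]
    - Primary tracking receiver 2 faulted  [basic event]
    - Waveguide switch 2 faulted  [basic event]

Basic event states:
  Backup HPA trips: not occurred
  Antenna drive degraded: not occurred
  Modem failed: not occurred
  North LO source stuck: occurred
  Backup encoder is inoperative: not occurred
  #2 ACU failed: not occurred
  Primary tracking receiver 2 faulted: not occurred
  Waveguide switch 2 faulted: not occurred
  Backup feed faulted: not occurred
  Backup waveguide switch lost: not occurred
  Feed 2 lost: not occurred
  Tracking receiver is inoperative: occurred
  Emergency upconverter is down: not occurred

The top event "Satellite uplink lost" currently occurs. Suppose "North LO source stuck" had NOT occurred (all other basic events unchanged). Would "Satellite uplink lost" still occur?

Counterfactual: set "North LO source stuck" to not occurred.
Modem stage inoperative [OR]: Backup feed faulted=not, Tracking receiver is inoperative=occurs → at least one input occurs → occurs.
Tracking loop fails [OR]: Antenna drive degraded=not, Emergency upconverter is down=not → no input occurs → does not occur.
Antenna path inoperative [OR]: Modem failed=not, Tracking loop fails=not → no input occurs → does not occur.
Transmit chain down [OR]: Modem stage inoperative=occurs, Backup waveguide switch lost=not, Backup HPA trips=not, Antenna path inoperative=not → at least one input occurs → occurs.
Power amp lost [AND]: Backup encoder is inoperative=not, #2 ACU failed=not, North LO source stuck=not, Feed 2 lost=not → not all inputs occur → does not occur.
Backup chain lost [OR]: Power amp lost=not, Primary tracking receiver 2 faulted=not, Waveguide switch 2 faulted=not → no input occurs → does not occur.
Satellite uplink lost [OR]: Transmit chain down=occurs, Backup chain lost=not → at least one input occurs → occurs.

Yes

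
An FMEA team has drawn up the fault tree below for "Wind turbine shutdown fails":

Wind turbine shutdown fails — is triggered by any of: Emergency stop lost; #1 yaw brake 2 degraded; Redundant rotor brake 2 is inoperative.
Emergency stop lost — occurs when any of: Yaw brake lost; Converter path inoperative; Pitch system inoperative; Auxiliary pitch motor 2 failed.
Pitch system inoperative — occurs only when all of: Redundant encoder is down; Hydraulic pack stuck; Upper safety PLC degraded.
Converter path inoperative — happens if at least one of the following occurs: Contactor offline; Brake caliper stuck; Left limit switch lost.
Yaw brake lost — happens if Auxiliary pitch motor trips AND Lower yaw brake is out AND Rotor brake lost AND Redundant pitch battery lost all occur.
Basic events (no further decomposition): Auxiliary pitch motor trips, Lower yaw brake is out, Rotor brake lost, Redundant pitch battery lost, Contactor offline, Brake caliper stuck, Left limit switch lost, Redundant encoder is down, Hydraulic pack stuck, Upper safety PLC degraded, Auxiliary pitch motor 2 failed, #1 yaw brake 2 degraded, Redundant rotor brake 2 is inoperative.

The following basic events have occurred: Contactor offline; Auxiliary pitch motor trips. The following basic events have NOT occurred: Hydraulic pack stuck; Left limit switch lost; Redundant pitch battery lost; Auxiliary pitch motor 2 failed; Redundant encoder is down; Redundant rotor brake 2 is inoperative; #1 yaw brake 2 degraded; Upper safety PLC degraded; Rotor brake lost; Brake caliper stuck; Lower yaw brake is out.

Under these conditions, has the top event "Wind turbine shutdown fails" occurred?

Yaw brake lost [AND]: Auxiliary pitch motor trips=occurs, Lower yaw brake is out=not, Rotor brake lost=not, Redundant pitch battery lost=not → not all inputs occur → does not occur.
Converter path inoperative [OR]: Contactor offline=occurs, Brake caliper stuck=not, Left limit switch lost=not → at least one input occurs → occurs.
Pitch system inoperative [AND]: Redundant encoder is down=not, Hydraulic pack stuck=not, Upper safety PLC degraded=not → not all inputs occur → does not occur.
Emergency stop lost [OR]: Yaw brake lost=not, Converter path inoperative=occurs, Pitch system inoperative=not, Auxiliary pitch motor 2 failed=not → at least one input occurs → occurs.
Wind turbine shutdown fails [OR]: Emergency stop lost=occurs, #1 yaw brake 2 degraded=not, Redundant rotor brake 2 is inoperative=not → at least one input occurs → occurs.

Yes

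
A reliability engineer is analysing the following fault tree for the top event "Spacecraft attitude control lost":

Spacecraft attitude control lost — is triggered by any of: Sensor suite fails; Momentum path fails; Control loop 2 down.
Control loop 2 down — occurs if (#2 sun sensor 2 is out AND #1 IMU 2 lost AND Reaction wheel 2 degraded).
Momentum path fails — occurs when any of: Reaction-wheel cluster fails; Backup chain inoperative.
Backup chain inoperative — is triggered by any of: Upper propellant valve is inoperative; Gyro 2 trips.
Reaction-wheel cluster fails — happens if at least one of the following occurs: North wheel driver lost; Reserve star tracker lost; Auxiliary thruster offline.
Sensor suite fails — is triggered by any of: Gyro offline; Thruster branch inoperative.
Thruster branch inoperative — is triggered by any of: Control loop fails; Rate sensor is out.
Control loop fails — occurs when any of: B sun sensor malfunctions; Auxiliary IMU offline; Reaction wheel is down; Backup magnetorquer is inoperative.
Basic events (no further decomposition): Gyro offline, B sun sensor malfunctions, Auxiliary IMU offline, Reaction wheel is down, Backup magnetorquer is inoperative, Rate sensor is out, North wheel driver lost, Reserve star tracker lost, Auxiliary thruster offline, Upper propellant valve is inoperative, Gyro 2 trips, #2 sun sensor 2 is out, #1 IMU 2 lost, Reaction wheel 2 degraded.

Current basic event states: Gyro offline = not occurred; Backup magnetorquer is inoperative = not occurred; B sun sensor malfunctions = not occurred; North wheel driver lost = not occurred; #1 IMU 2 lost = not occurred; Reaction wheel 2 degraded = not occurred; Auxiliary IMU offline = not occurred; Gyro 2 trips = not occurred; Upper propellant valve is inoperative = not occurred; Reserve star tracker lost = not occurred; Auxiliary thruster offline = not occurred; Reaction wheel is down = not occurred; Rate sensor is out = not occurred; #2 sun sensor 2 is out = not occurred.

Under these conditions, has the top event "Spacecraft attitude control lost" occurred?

Control loop fails [OR]: B sun sensor malfunctions=not, Auxiliary IMU offline=not, Reaction wheel is down=not, Backup magnetorquer is inoperative=not → no input occurs → does not occur.
Thruster branch inoperative [OR]: Control loop fails=not, Rate sensor is out=not → no input occurs → does not occur.
Sensor suite fails [OR]: Gyro offline=not, Thruster branch inoperative=not → no input occurs → does not occur.
Reaction-wheel cluster fails [OR]: North wheel driver lost=not, Reserve star tracker lost=not, Auxiliary thruster offline=not → no input occurs → does not occur.
Backup chain inoperative [OR]: Upper propellant valve is inoperative=not, Gyro 2 trips=not → no input occurs → does not occur.
Momentum path fails [OR]: Reaction-wheel cluster fails=not, Backup chain inoperative=not → no input occurs → does not occur.
Control loop 2 down [AND]: #2 sun sensor 2 is out=not, #1 IMU 2 lost=not, Reaction wheel 2 degraded=not → not all inputs occur → does not occur.
Spacecraft attitude control lost [OR]: Sensor suite fails=not, Momentum path fails=not, Control loop 2 down=not → no input occurs → does not occur.

No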